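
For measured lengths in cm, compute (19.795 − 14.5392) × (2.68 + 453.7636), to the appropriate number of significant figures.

2399 cm²

19.795 − 14.5392 = 5.2558, limited to 3 d.p. → 4 s.f.; 2.68 + 453.7636 = 456.4436, limited to 2 d.p. → 5 s.f.
Carrying full precision, 5.2558 × 456.4436 = 2398.97627288; keep min(4, 5) = 4 s.f.
Rounded to 4 significant figures: 2399 cm².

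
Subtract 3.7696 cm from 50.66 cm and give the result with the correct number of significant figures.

46.89 cm

50.66 cm − 3.7696 cm = 46.8904 cm.
Addition/subtraction keeps the fewest decimal places: 50.66 → 2 decimal places, 3.7696 → 4 decimal places; limit is 2.
Rounded to 2 decimal places: 46.89 cm.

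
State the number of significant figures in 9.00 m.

9.00: trailing zeros after a decimal point are significant.

3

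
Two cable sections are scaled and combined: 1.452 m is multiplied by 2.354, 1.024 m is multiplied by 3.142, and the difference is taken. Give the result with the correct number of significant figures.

0.201 m

1.452 × 2.354 = 3.418008 → 3.418 m (4 s.f., last digit at the 10^-3 place).
1.024 × 3.142 = 3.217408 → 3.217 m (4 s.f., last digit at the 10^-3 place).
Difference: 0.2006 m; keep the coarser place, 10^-3.
Result: 0.201 m.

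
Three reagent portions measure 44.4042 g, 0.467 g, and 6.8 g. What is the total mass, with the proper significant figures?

44.4042 g + 0.467 g + 6.8 g = 51.6712 g.
Addition/subtraction keeps the fewest decimal places: 44.4042 → 4 decimal places, 0.467 → 3 decimal places, 6.8 → 1 decimal place; limit is 1.
Rounded to 1 decimal place: 51.7 g.

51.7 g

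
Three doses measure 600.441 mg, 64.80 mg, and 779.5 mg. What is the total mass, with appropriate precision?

600.441 mg + 64.80 mg + 779.5 mg = 1444.741 mg.
Addition/subtraction keeps the fewest decimal places: 600.441 → 3 decimal places, 64.80 → 2 decimal places, 779.5 → 1 decimal place; limit is 1.
Rounded to 1 decimal place: 1444.7 mg.

1444.7 mg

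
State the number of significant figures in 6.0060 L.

6.0060: trailing zeros after a decimal point are significant; zeros between nonzero digits are significant.

5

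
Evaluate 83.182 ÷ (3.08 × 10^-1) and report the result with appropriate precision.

270.

83.182 ÷ (3.08 × 10^-1) = 270.071428571…
Multiplication/division keeps the fewest significant figures: 83.182 → 5 s.f., 3.08 × 10^-1 → 3 s.f.; limit is 3.
Rounded to 3 significant figures: 270.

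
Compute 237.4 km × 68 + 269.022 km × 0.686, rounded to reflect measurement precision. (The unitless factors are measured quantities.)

1.6 × 10^4 km

237.4 × 68 = 16143.2 → 1.6 × 10^4 km (2 s.f., last digit at the 10^3 place).
269.022 × 0.686 = 184.549092 → 185 km (3 s.f., last digit at the 10^0 place).
Sum: 16327.749092 km; keep the coarser place, 10^3.
Result: 1.6 × 10^4 km.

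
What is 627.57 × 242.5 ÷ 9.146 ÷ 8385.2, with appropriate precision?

627.57 × 242.5 ÷ 9.146 ÷ 8385.2 = 1.9844003496…
Multiplication/division keeps the fewest significant figures: 627.57 → 5 s.f., 242.5 → 4 s.f., 9.146 → 4 s.f., 8385.2 → 5 s.f.; limit is 4.
Rounded to 4 significant figures: 1.984.

1.984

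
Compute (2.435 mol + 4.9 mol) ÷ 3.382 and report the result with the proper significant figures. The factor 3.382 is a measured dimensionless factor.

2.2 mol

2.435 mol + 4.9 mol = 7.335 mol; the sum is limited to 1 decimal place (2 s.f.).
Carrying full precision, 7.335 ÷ 3.382 = 2.16883500887… mol; 3.382 has 4 s.f., so the result keeps min(2, 4) = 2 s.f.
Rounded to 2 significant figures: 2.2 mol.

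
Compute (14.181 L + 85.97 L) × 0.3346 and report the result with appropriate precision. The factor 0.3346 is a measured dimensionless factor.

14.181 L + 85.97 L = 100.151 L; the sum is limited to 2 decimal places (5 s.f.).
Carrying full precision, 100.151 × 0.3346 = 33.5105246 L; 0.3346 has 4 s.f., so the result keeps min(5, 4) = 4 s.f.
Rounded to 4 significant figures: 33.51 L.

33.51 L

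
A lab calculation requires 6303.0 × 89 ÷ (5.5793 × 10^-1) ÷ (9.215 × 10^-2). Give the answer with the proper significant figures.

6303.0 × 89 ÷ (5.5793 × 10^-1) ÷ (9.215 × 10^-2) = 10910942.3243…
Multiplication/division keeps the fewest significant figures: 6303.0 → 5 s.f., 89 → 2 s.f., 5.5793 × 10^-1 → 5 s.f., 9.215 × 10^-2 → 4 s.f.; limit is 2.
Rounded to 2 significant figures: 1.1 × 10^7.

1.1 × 10^7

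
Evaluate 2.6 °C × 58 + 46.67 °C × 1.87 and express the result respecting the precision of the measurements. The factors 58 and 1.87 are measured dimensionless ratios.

2.4 × 10² °C

2.6 × 58 = 150.8 → 1.5 × 10² °C (2 s.f., last digit at the 10^1 place).
46.67 × 1.87 = 87.2729 → 87.3 °C (3 s.f., last digit at the 10^-1 place).
Sum: 238.0729 °C; keep the coarser place, 10^1.
Result: 2.4 × 10² °C.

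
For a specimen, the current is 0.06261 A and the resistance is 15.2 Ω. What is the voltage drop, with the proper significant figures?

voltage drop = 0.06261 A × 15.2 Ω = 0.951672 V.
0.06261 has 4 significant figures; 15.2 has 3.
Division/multiplication keeps the fewest: 3 significant figures.
Rounded: 0.952 V.

0.952 V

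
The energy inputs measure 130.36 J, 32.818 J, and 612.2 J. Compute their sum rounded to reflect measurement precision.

130.36 J + 32.818 J + 612.2 J = 775.378 J.
Addition/subtraction keeps the fewest decimal places: 130.36 → 2 decimal places, 32.818 → 3 decimal places, 612.2 → 1 decimal place; limit is 1.
Rounded to 1 decimal place: 775.4 J.

775.4 J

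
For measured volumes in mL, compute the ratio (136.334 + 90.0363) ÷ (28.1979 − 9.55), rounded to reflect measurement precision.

12.14

136.334 + 90.0363 = 226.3703, limited to 3 d.p. → 6 s.f.; 28.1979 − 9.55 = 18.6479, limited to 2 d.p. → 4 s.f.
Carrying full precision, 226.3703 ÷ 18.6479 = 12.1391845731…; keep min(6, 4) = 4 s.f.
Rounded to 4 significant figures: 12.14.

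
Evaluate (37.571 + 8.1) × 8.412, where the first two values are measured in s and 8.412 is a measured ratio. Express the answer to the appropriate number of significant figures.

37.571 s + 8.1 s = 45.671 s; the sum is limited to 1 decimal place (3 s.f.).
Carrying full precision, 45.671 × 8.412 = 384.184452 s; 8.412 has 4 s.f., so the result keeps min(3, 4) = 3 s.f.
Rounded to 3 significant figures: 3.84 × 10^2 s.

3.84 × 10^2 s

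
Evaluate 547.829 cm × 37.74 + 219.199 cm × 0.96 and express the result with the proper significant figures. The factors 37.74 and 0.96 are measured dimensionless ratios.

2.089 × 10⁴ cm

547.829 × 37.74 = 20675.06646 → 2.068 × 10⁴ cm (4 s.f., last digit at the 10^1 place).
219.199 × 0.96 = 210.43104 → 2.1 × 10² cm (2 s.f., last digit at the 10^1 place).
Sum: 20885.4975 cm; keep the coarser place, 10^1.
Result: 2.089 × 10⁴ cm.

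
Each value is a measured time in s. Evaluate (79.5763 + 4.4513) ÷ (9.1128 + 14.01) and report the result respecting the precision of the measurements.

79.5763 + 4.4513 = 84.0276, limited to 4 d.p. → 6 s.f.; 9.1128 + 14.01 = 23.1228, limited to 2 d.p. → 4 s.f.
Carrying full precision, 84.0276 ÷ 23.1228 = 3.63397166433…; keep min(6, 4) = 4 s.f.
Rounded to 4 significant figures: 3.634.

3.634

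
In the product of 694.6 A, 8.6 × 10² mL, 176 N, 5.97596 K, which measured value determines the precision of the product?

694.6 A → 4 s.f.; 8.6 × 10² mL → 2 s.f.; 176 N → 3 s.f.; 5.97596 K → 6 s.f.
The fewest is 2 significant figures, from 8.6 × 10² mL.

8.6 × 10² mL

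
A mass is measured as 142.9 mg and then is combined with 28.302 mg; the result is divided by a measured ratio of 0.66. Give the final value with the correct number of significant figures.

2.6 × 10^2 mg

142.9 mg + 28.302 mg = 171.202 mg; the sum is limited to 1 decimal place (4 s.f.).
Carrying full precision, 171.202 ÷ 0.66 = 259.396969697… mg; 0.66 has 2 s.f., so the result keeps min(4, 2) = 2 s.f.
Rounded to 2 significant figures: 2.6 × 10^2 mg.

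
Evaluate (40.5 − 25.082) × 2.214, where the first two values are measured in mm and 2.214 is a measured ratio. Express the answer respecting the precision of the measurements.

34.1 mm

40.5 mm − 25.082 mm = 15.418 mm; the difference is limited to 1 decimal place (3 s.f.).
Carrying full precision, 15.418 × 2.214 = 34.135452 mm; 2.214 has 4 s.f., so the result keeps min(3, 4) = 3 s.f.
Rounded to 3 significant figures: 34.1 mm.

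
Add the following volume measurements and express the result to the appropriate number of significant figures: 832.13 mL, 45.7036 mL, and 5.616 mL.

832.13 mL + 45.7036 mL + 5.616 mL = 883.4496 mL.
Addition/subtraction keeps the fewest decimal places: 832.13 → 2 decimal places, 45.7036 → 4 decimal places, 5.616 → 3 decimal places; limit is 2.
Rounded to 2 decimal places: 883.45 mL.

883.45 mL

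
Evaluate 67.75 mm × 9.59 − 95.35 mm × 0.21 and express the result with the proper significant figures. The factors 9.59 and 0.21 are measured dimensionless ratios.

6.30 × 10^2 mm

67.75 × 9.59 = 649.7225 → 650. mm (3 s.f., last digit at the 10^0 place).
95.35 × 0.21 = 20.0235 → 2.0 × 10^1 mm (2 s.f., last digit at the 10^0 place).
Difference: 629.699 mm; keep the coarser place, 10^0.
Result: 6.30 × 10^2 mm.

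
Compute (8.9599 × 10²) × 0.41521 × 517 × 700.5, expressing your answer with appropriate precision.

(8.9599 × 10²) × 0.41521 × 517 × 700.5 = 134731656.665…
Multiplication/division keeps the fewest significant figures: 8.9599 × 10² → 5 s.f., 0.41521 → 5 s.f., 517 → 3 s.f., 700.5 → 4 s.f.; limit is 3.
Rounded to 3 significant figures: 1.35 × 10⁸.

1.35 × 10⁸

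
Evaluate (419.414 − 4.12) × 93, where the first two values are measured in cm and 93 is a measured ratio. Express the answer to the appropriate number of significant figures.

3.9 × 10⁴ cm

419.414 cm − 4.12 cm = 415.294 cm; the difference is limited to 2 decimal places (5 s.f.).
Carrying full precision, 415.294 × 93 = 38622.342 cm; 93 has 2 s.f., so the result keeps min(5, 2) = 2 s.f.
Rounded to 2 significant figures: 3.9 × 10⁴ cm.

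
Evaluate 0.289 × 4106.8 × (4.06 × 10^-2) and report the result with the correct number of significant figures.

0.289 × 4106.8 × (4.06 × 10^-2) = 48.18672712
Multiplication/division keeps the fewest significant figures: 0.289 → 3 s.f., 4106.8 → 5 s.f., 4.06 × 10^-2 → 3 s.f.; limit is 3.
Rounded to 3 significant figures: 48.2.

48.2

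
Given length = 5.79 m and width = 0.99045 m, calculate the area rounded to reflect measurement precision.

5.73 m²

area = 5.79 m × 0.99045 m = 5.7347055 m².
5.79 has 3 significant figures; 0.99045 has 5.
Division/multiplication keeps the fewest: 3 significant figures.
Rounded: 5.73 m².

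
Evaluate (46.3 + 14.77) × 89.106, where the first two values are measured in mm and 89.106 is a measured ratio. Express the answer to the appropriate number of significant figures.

46.3 mm + 14.77 mm = 61.07 mm; the sum is limited to 1 decimal place (3 s.f.).
Carrying full precision, 61.07 × 89.106 = 5441.70342 mm; 89.106 has 5 s.f., so the result keeps min(3, 5) = 3 s.f.
Rounded to 3 significant figures: 5.44 × 10^3 mm.

5.44 × 10^3 mm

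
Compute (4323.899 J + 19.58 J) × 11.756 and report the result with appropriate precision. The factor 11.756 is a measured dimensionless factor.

51062 J

4323.899 J + 19.58 J = 4343.479 J; the sum is limited to 2 decimal places (6 s.f.).
Carrying full precision, 4343.479 × 11.756 = 51061.939124 J; 11.756 has 5 s.f., so the result keeps min(6, 5) = 5 s.f.
Rounded to 5 significant figures: 51062 J.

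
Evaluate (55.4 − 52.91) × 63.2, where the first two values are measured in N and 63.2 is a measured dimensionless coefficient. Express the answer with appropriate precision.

1.6 × 10² N

55.4 N − 52.91 N = 2.49 N; the difference is limited to 1 decimal place (2 s.f.).
Carrying full precision, 2.49 × 63.2 = 157.368 N; 63.2 has 3 s.f., so the result keeps min(2, 3) = 2 s.f.
Rounded to 2 significant figures: 1.6 × 10² N.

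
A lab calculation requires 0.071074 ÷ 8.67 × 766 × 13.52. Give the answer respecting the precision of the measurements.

0.071074 ÷ 8.67 × 766 × 13.52 = 84.8979339885…
Multiplication/division keeps the fewest significant figures: 0.071074 → 5 s.f., 8.67 → 3 s.f., 766 → 3 s.f., 13.52 → 4 s.f.; limit is 3.
Rounded to 3 significant figures: 84.9.

84.9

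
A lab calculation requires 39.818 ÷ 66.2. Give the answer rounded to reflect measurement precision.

39.818 ÷ 66.2 = 0.601480362538…
Multiplication/division keeps the fewest significant figures: 39.818 → 5 s.f., 66.2 → 3 s.f.; limit is 3.
Rounded to 3 significant figures: 0.601.

0.601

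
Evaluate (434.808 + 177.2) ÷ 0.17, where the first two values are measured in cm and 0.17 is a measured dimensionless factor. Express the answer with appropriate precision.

3.6 × 10^3 cm

434.808 cm + 177.2 cm = 612.008 cm; the sum is limited to 1 decimal place (4 s.f.).
Carrying full precision, 612.008 ÷ 0.17 = 3600.04705882… cm; 0.17 has 2 s.f., so the result keeps min(4, 2) = 2 s.f.
Rounded to 2 significant figures: 3.6 × 10^3 cm.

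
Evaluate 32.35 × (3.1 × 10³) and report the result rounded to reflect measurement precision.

1.0 × 10⁵

32.35 × (3.1 × 10³) = 100285
Multiplication/division keeps the fewest significant figures: 32.35 → 4 s.f., 3.1 × 10³ → 2 s.f.; limit is 2.
Rounded to 2 significant figures: 1.0 × 10⁵.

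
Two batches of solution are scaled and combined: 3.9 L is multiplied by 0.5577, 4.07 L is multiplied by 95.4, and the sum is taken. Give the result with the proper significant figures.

3.9 × 0.5577 = 2.17503 → 2.2 L (2 s.f., last digit at the 10^-1 place).
4.07 × 95.4 = 388.278 → 388 L (3 s.f., last digit at the 10^0 place).
Sum: 390.45303 L; keep the coarser place, 10^0.
Result: 390. L.

390. L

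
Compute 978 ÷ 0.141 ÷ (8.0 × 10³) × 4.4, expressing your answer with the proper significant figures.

978 ÷ 0.141 ÷ (8.0 × 10³) × 4.4 = 3.81489361702…
Multiplication/division keeps the fewest significant figures: 978 → 3 s.f., 0.141 → 3 s.f., 8.0 × 10³ → 2 s.f., 4.4 → 2 s.f.; limit is 2.
Rounded to 2 significant figures: 3.8.

3.8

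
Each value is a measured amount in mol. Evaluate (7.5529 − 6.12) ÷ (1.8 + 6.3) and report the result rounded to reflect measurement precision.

0.18

7.5529 − 6.12 = 1.4329, limited to 2 d.p. → 3 s.f.; 1.8 + 6.3 = 8.1, limited to 1 d.p. → 2 s.f.
Carrying full precision, 1.4329 ÷ 8.1 = 0.176901234568…; keep min(3, 2) = 2 s.f.
Rounded to 2 significant figures: 0.18.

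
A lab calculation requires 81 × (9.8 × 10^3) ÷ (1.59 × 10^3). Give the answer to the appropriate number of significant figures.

81 × (9.8 × 10^3) ÷ (1.59 × 10^3) = 499.245283019…
Multiplication/division keeps the fewest significant figures: 81 → 2 s.f., 9.8 × 10^3 → 2 s.f., 1.59 × 10^3 → 3 s.f.; limit is 2.
Rounded to 2 significant figures: 5.0 × 10^2.

5.0 × 10^2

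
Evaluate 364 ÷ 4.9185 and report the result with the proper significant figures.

364 ÷ 4.9185 = 74.0063027346…
Multiplication/division keeps the fewest significant figures: 364 → 3 s.f., 4.9185 → 5 s.f.; limit is 3.
Rounded to 3 significant figures: 74.0.

74.0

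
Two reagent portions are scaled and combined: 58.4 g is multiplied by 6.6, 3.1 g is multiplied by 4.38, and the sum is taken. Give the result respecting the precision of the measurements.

58.4 × 6.6 = 385.44 → 3.9 × 10² g (2 s.f., last digit at the 10^1 place).
3.1 × 4.38 = 13.578 → 14 g (2 s.f., last digit at the 10^0 place).
Sum: 399.018 g; keep the coarser place, 10^1.
Result: 4.0 × 10² g.

4.0 × 10² g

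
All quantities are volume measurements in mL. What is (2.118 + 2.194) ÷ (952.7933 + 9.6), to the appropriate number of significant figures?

2.118 + 2.194 = 4.312, limited to 3 d.p. → 4 s.f.; 952.7933 + 9.6 = 962.3933, limited to 1 d.p. → 4 s.f.
Carrying full precision, 4.312 ÷ 962.3933 = 0.00448049669506…; keep min(4, 4) = 4 s.f.
Rounded to 4 significant figures: 0.004480.

0.004480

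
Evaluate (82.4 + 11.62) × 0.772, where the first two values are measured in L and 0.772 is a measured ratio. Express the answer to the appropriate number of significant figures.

82.4 L + 11.62 L = 94.02 L; the sum is limited to 1 decimal place (3 s.f.).
Carrying full precision, 94.02 × 0.772 = 72.58344 L; 0.772 has 3 s.f., so the result keeps min(3, 3) = 3 s.f.
Rounded to 3 significant figures: 72.6 L.

72.6 L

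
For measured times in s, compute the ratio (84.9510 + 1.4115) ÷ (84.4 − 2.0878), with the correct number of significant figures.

84.9510 + 1.4115 = 86.3625, limited to 4 d.p. → 6 s.f.; 84.4 − 2.0878 = 82.3122, limited to 1 d.p. → 3 s.f.
Carrying full precision, 86.3625 ÷ 82.3122 = 1.04920655747…; keep min(6, 3) = 3 s.f.
Rounded to 3 significant figures: 1.05.

1.05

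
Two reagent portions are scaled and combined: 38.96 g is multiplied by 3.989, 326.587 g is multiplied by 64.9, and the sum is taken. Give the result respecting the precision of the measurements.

38.96 × 3.989 = 155.41144 → 1.554 × 10^2 g (4 s.f., last digit at the 10^-1 place).
326.587 × 64.9 = 21195.4963 → 2.12 × 10^4 g (3 s.f., last digit at the 10^2 place).
Sum: 21350.90774 g; keep the coarser place, 10^2.
Result: 2.14 × 10^4 g.

2.14 × 10^4 g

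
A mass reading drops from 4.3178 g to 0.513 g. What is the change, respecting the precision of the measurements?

4.3178 g − 0.513 g = 3.8048 g.
Addition/subtraction keeps the fewest decimal places: 4.3178 → 4 decimal places, 0.513 → 3 decimal places; limit is 3.
Rounded to 3 decimal places: 3.805 g.

3.805 g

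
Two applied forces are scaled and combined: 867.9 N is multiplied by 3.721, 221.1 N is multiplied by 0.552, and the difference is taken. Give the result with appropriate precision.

3.107 × 10³ N

867.9 × 3.721 = 3229.4559 → 3229 N (4 s.f., last digit at the 10^0 place).
221.1 × 0.552 = 122.0472 → 122 N (3 s.f., last digit at the 10^0 place).
Difference: 3107.4087 N; keep the coarser place, 10^0.
Result: 3.107 × 10³ N.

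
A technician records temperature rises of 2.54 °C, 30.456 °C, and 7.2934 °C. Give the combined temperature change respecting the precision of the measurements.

2.54 °C + 30.456 °C + 7.2934 °C = 40.2894 °C.
Addition/subtraction keeps the fewest decimal places: 2.54 → 2 decimal places, 30.456 → 3 decimal places, 7.2934 → 4 decimal places; limit is 2.
Rounded to 2 decimal places: 40.29 °C.

40.29 °C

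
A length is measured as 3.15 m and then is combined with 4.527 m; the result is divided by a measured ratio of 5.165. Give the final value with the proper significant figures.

1.49 m

3.15 m + 4.527 m = 7.677 m; the sum is limited to 2 decimal places (3 s.f.).
Carrying full precision, 7.677 ÷ 5.165 = 1.48635043562… m; 5.165 has 4 s.f., so the result keeps min(3, 4) = 3 s.f.
Rounded to 3 significant figures: 1.49 m.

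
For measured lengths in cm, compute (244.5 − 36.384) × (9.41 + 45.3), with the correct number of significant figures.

1.14 × 10^4 cm²

244.5 − 36.384 = 208.116, limited to 1 d.p. → 4 s.f.; 9.41 + 45.3 = 54.71, limited to 1 d.p. → 3 s.f.
Carrying full precision, 208.116 × 54.71 = 11386.02636; keep min(4, 3) = 3 s.f.
Rounded to 3 significant figures: 1.14 × 10^4 cm².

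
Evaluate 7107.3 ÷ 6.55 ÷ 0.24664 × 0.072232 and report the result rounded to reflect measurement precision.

318

7107.3 ÷ 6.55 ÷ 0.24664 × 0.072232 = 317.782132997…
Multiplication/division keeps the fewest significant figures: 7107.3 → 5 s.f., 6.55 → 3 s.f., 0.24664 → 5 s.f., 0.072232 → 5 s.f.; limit is 3.
Rounded to 3 significant figures: 318.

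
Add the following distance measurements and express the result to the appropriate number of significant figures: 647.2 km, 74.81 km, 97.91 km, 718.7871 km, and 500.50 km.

647.2 km + 74.81 km + 97.91 km + 718.7871 km + 500.50 km = 2039.2071 km.
Addition/subtraction keeps the fewest decimal places: 647.2 → 1 decimal place, 74.81 → 2 decimal places, 97.91 → 2 decimal places, 718.7871 → 4 decimal places, 500.50 → 2 decimal places; limit is 1.
Rounded to 1 decimal place: 2.0392 × 10^3 km.

2.0392 × 10^3 km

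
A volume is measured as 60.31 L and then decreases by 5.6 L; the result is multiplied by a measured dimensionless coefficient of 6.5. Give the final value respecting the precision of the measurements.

60.31 L − 5.6 L = 54.71 L; the difference is limited to 1 decimal place (3 s.f.).
Carrying full precision, 54.71 × 6.5 = 355.615 L; 6.5 has 2 s.f., so the result keeps min(3, 2) = 2 s.f.
Rounded to 2 significant figures: 3.6 × 10² L.

3.6 × 10² L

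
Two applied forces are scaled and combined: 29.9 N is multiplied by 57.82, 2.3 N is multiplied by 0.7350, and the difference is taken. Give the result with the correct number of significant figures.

1.73 × 10^3 N

29.9 × 57.82 = 1728.818 → 1.73 × 10^3 N (3 s.f., last digit at the 10^1 place).
2.3 × 0.7350 = 1.6905 → 1.7 N (2 s.f., last digit at the 10^-1 place).
Difference: 1727.1275 N; keep the coarser place, 10^1.
Result: 1.73 × 10^3 N.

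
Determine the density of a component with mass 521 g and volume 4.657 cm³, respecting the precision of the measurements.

112 g/cm³

density = 521 g ÷ 4.657 cm³ = 111.87459738… g/cm³.
521 has 3 significant figures; 4.657 has 4.
Division/multiplication keeps the fewest: 3 significant figures.
Rounded: 112 g/cm³.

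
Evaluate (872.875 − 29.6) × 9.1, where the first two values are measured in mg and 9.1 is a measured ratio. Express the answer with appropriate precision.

872.875 mg − 29.6 mg = 843.275 mg; the difference is limited to 1 decimal place (4 s.f.).
Carrying full precision, 843.275 × 9.1 = 7673.8025 mg; 9.1 has 2 s.f., so the result keeps min(4, 2) = 2 s.f.
Rounded to 2 significant figures: 7.7 × 10^3 mg.

7.7 × 10^3 mg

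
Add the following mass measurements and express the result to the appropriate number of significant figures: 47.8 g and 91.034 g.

138.8 g

47.8 g + 91.034 g = 138.834 g.
Addition/subtraction keeps the fewest decimal places: 47.8 → 1 decimal place, 91.034 → 3 decimal places; limit is 1.
Rounded to 1 decimal place: 138.8 g.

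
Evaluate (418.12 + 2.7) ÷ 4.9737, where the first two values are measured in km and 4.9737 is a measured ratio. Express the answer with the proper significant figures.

84.61 km

418.12 km + 2.7 km = 420.82 km; the sum is limited to 1 decimal place (4 s.f.).
Carrying full precision, 420.82 ÷ 4.9737 = 84.6090435692… km; 4.9737 has 5 s.f., so the result keeps min(4, 5) = 4 s.f.
Rounded to 4 significant figures: 84.61 km.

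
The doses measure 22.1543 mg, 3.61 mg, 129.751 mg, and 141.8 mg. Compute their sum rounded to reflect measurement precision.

297.3 mg

22.1543 mg + 3.61 mg + 129.751 mg + 141.8 mg = 297.3153 mg.
Addition/subtraction keeps the fewest decimal places: 22.1543 → 4 decimal places, 3.61 → 2 decimal places, 129.751 → 3 decimal places, 141.8 → 1 decimal place; limit is 1.
Rounded to 1 decimal place: 297.3 mg.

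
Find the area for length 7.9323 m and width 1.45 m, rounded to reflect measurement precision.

area = 7.9323 m × 1.45 m = 11.501835 m².
7.9323 has 5 significant figures; 1.45 has 3.
Division/multiplication keeps the fewest: 3 significant figures.
Rounded: 11.5 m².

11.5 m²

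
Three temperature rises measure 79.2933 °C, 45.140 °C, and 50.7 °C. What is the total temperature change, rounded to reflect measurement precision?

175.1 °C

79.2933 °C + 45.140 °C + 50.7 °C = 175.1333 °C.
Addition/subtraction keeps the fewest decimal places: 79.2933 → 4 decimal places, 45.140 → 3 decimal places, 50.7 → 1 decimal place; limit is 1.
Rounded to 1 decimal place: 175.1 °C.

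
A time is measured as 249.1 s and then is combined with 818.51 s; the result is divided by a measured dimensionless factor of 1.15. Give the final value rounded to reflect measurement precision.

928 s

249.1 s + 818.51 s = 1067.61 s; the sum is limited to 1 decimal place (5 s.f.).
Carrying full precision, 1067.61 ÷ 1.15 = 928.356521739… s; 1.15 has 3 s.f., so the result keeps min(5, 3) = 3 s.f.
Rounded to 3 significant figures: 928 s.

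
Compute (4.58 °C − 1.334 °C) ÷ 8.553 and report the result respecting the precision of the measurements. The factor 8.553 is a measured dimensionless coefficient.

3.80 × 10^-1 °C

4.58 °C − 1.334 °C = 3.246 °C; the difference is limited to 2 decimal places (3 s.f.).
Carrying full precision, 3.246 ÷ 8.553 = 0.379515959313… °C; 8.553 has 4 s.f., so the result keeps min(3, 4) = 3 s.f.
Rounded to 3 significant figures: 3.80 × 10^-1 °C.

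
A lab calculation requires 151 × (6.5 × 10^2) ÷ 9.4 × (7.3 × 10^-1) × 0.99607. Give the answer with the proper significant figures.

151 × (6.5 × 10^2) ÷ 9.4 × (7.3 × 10^-1) × 0.99607 = 7592.33164521…
Multiplication/division keeps the fewest significant figures: 151 → 3 s.f., 6.5 × 10^2 → 2 s.f., 9.4 → 2 s.f., 7.3 × 10^-1 → 2 s.f., 0.99607 → 5 s.f.; limit is 2.
Rounded to 2 significant figures: 7.6 × 10^3.

7.6 × 10^3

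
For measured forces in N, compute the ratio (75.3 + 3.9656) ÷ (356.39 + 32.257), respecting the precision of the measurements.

0.204

75.3 + 3.9656 = 79.2656, limited to 1 d.p. → 3 s.f.; 356.39 + 32.257 = 388.647, limited to 2 d.p. → 5 s.f.
Carrying full precision, 79.2656 ÷ 388.647 = 0.203952687143…; keep min(3, 5) = 3 s.f.
Rounded to 3 significant figures: 0.204.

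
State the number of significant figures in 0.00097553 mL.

5

0.00097553: leading zeros are not significant.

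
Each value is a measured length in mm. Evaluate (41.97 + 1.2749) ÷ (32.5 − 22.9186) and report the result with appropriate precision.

4.5

41.97 + 1.2749 = 43.2449, limited to 2 d.p. → 4 s.f.; 32.5 − 22.9186 = 9.5814, limited to 1 d.p. → 2 s.f.
Carrying full precision, 43.2449 ÷ 9.5814 = 4.51342183814…; keep min(4, 2) = 2 s.f.
Rounded to 2 significant figures: 4.5.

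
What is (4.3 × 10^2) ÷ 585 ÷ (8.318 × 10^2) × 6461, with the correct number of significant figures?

(4.3 × 10^2) ÷ 585 ÷ (8.318 × 10^2) × 6461 = 5.70943870054…
Multiplication/division keeps the fewest significant figures: 4.3 × 10^2 → 2 s.f., 585 → 3 s.f., 8.318 × 10^2 → 4 s.f., 6461 → 4 s.f.; limit is 2.
Rounded to 2 significant figures: 5.7.

5.7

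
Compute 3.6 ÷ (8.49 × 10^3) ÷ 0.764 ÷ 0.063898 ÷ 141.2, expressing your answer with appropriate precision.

3.6 ÷ (8.49 × 10^3) ÷ 0.764 ÷ 0.063898 ÷ 141.2 = 0.0000615147821363…
Multiplication/division keeps the fewest significant figures: 3.6 → 2 s.f., 8.49 × 10^3 → 3 s.f., 0.764 → 3 s.f., 0.063898 → 5 s.f., 141.2 → 4 s.f.; limit is 2.
Rounded to 2 significant figures: 6.2 × 10^-5.

6.2 × 10^-5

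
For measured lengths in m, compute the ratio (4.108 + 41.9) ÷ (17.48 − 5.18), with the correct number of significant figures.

3.74

4.108 + 41.9 = 46.008, limited to 1 d.p. → 3 s.f.; 17.48 − 5.18 = 12.30, limited to 2 d.p. → 4 s.f.
Carrying full precision, 46.008 ÷ 12.30 = 3.74048780488…; keep min(3, 4) = 3 s.f.
Rounded to 3 significant figures: 3.74.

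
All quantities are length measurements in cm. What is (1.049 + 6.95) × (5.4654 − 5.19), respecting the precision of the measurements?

2.2 cm²

1.049 + 6.95 = 7.999, limited to 2 d.p. → 3 s.f.; 5.4654 − 5.19 = 0.2754, limited to 2 d.p. → 2 s.f.
Carrying full precision, 7.999 × 0.2754 = 2.2029246; keep min(3, 2) = 2 s.f.
Rounded to 2 significant figures: 2.2 cm².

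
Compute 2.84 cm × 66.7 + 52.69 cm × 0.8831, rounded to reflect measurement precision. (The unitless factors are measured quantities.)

2.84 × 66.7 = 189.428 → 189 cm (3 s.f., last digit at the 10^0 place).
52.69 × 0.8831 = 46.530539 → 46.53 cm (4 s.f., last digit at the 10^-2 place).
Sum: 235.958539 cm; keep the coarser place, 10^0.
Result: 236 cm.

236 cm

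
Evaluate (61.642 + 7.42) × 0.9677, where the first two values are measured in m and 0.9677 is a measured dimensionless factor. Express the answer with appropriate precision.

66.83 m

61.642 m + 7.42 m = 69.062 m; the sum is limited to 2 decimal places (4 s.f.).
Carrying full precision, 69.062 × 0.9677 = 66.8312974 m; 0.9677 has 4 s.f., so the result keeps min(4, 4) = 4 s.f.
Rounded to 4 significant figures: 66.83 m.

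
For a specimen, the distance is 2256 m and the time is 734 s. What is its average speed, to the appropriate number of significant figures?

average speed = 2256 m ÷ 734 s = 3.07356948229… m/s.
2256 has 4 significant figures; 734 has 3.
Division/multiplication keeps the fewest: 3 significant figures.
Rounded: 3.07 m/s.

3.07 m/s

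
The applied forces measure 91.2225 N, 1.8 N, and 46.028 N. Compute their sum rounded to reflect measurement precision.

1.391 × 10² N

91.2225 N + 1.8 N + 46.028 N = 139.0505 N.
Addition/subtraction keeps the fewest decimal places: 91.2225 → 4 decimal places, 1.8 → 1 decimal place, 46.028 → 3 decimal places; limit is 1.
Rounded to 1 decimal place: 1.391 × 10² N.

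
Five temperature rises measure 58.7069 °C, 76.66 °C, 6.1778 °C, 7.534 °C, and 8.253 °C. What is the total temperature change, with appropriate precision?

58.7069 °C + 76.66 °C + 6.1778 °C + 7.534 °C + 8.253 °C = 157.3317 °C.
Addition/subtraction keeps the fewest decimal places: 58.7069 → 4 decimal places, 76.66 → 2 decimal places, 6.1778 → 4 decimal places, 7.534 → 3 decimal places, 8.253 → 3 decimal places; limit is 2.
Rounded to 2 decimal places: 157.33 °C.

157.33 °C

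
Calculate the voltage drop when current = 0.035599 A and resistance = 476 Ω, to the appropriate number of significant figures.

voltage drop = 0.035599 A × 476 Ω = 16.945124 V.
0.035599 has 5 significant figures; 476 has 3.
Division/multiplication keeps the fewest: 3 significant figures.
Rounded: 16.9 V.

16.9 V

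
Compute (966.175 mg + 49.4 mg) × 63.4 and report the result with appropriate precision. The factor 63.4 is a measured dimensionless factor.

966.175 mg + 49.4 mg = 1015.575 mg; the sum is limited to 1 decimal place (5 s.f.).
Carrying full precision, 1015.575 × 63.4 = 64387.455 mg; 63.4 has 3 s.f., so the result keeps min(5, 3) = 3 s.f.
Rounded to 3 significant figures: 6.44 × 10⁴ mg.

6.44 × 10⁴ mg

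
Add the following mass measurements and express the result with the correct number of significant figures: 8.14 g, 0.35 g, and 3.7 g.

8.14 g + 0.35 g + 3.7 g = 12.19 g.
Addition/subtraction keeps the fewest decimal places: 8.14 → 2 decimal places, 0.35 → 2 decimal places, 3.7 → 1 decimal place; limit is 1.
Rounded to 1 decimal place: 12.2 g.

12.2 g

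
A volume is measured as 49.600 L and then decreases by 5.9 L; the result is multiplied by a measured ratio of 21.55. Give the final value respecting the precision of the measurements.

49.600 L − 5.9 L = 43.700 L; the difference is limited to 1 decimal place (3 s.f.).
Carrying full precision, 43.700 × 21.55 = 941.735 L; 21.55 has 4 s.f., so the result keeps min(3, 4) = 3 s.f.
Rounded to 3 significant figures: 942 L.

942 L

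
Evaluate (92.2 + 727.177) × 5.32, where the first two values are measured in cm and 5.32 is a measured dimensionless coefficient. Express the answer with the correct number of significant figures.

92.2 cm + 727.177 cm = 819.377 cm; the sum is limited to 1 decimal place (4 s.f.).
Carrying full precision, 819.377 × 5.32 = 4359.08564 cm; 5.32 has 3 s.f., so the result keeps min(4, 3) = 3 s.f.
Rounded to 3 significant figures: 4.36 × 10³ cm.

4.36 × 10³ cm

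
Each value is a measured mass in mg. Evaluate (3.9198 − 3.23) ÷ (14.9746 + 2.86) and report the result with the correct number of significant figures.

3.9198 − 3.23 = 0.6898, limited to 2 d.p. → 2 s.f.; 14.9746 + 2.86 = 17.8346, limited to 2 d.p. → 4 s.f.
Carrying full precision, 0.6898 ÷ 17.8346 = 0.0386776266359…; keep min(2, 4) = 2 s.f.
Rounded to 2 significant figures: 0.039.

0.039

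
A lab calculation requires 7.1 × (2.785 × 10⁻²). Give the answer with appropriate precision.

0.20

7.1 × (2.785 × 10⁻²) = 0.197735
Multiplication/division keeps the fewest significant figures: 7.1 → 2 s.f., 2.785 × 10⁻² → 4 s.f.; limit is 2.
Rounded to 2 significant figures: 0.20.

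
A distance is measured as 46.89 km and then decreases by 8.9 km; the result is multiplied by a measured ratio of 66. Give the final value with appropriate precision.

46.89 km − 8.9 km = 37.99 km; the difference is limited to 1 decimal place (3 s.f.).
Carrying full precision, 37.99 × 66 = 2507.34 km; 66 has 2 s.f., so the result keeps min(3, 2) = 2 s.f.
Rounded to 2 significant figures: 2.5 × 10^3 km.

2.5 × 10^3 km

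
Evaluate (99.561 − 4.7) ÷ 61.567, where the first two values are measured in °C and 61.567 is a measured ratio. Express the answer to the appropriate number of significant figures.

99.561 °C − 4.7 °C = 94.861 °C; the difference is limited to 1 decimal place (3 s.f.).
Carrying full precision, 94.861 ÷ 61.567 = 1.5407767148… °C; 61.567 has 5 s.f., so the result keeps min(3, 5) = 3 s.f.
Rounded to 3 significant figures: 1.54 °C.

1.54 °C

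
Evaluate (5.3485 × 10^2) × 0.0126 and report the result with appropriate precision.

6.74

(5.3485 × 10^2) × 0.0126 = 6.73911
Multiplication/division keeps the fewest significant figures: 5.3485 × 10^2 → 5 s.f., 0.0126 → 3 s.f.; limit is 3.
Rounded to 3 significant figures: 6.74.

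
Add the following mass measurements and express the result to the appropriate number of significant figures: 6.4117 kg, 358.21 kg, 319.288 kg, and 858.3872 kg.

1542.30 kg

6.4117 kg + 358.21 kg + 319.288 kg + 858.3872 kg = 1542.2969 kg.
Addition/subtraction keeps the fewest decimal places: 6.4117 → 4 decimal places, 358.21 → 2 decimal places, 319.288 → 3 decimal places, 858.3872 → 4 decimal places; limit is 2.
Rounded to 2 decimal places: 1542.30 kg.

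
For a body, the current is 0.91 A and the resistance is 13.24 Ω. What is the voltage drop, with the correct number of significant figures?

voltage drop = 0.91 A × 13.24 Ω = 12.0484 V.
0.91 has 2 significant figures; 13.24 has 4.
Division/multiplication keeps the fewest: 2 significant figures.
Rounded: 12 V.

12 V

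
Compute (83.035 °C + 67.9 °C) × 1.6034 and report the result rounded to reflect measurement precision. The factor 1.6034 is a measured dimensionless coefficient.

242.0 °C

83.035 °C + 67.9 °C = 150.935 °C; the sum is limited to 1 decimal place (4 s.f.).
Carrying full precision, 150.935 × 1.6034 = 242.009179 °C; 1.6034 has 5 s.f., so the result keeps min(4, 5) = 4 s.f.
Rounded to 4 significant figures: 242.0 °C.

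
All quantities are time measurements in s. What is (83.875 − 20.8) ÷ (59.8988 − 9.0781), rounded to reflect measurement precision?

1.24

83.875 − 20.8 = 63.075, limited to 1 d.p. → 3 s.f.; 59.8988 − 9.0781 = 50.8207, limited to 4 d.p. → 6 s.f.
Carrying full precision, 63.075 ÷ 50.8207 = 1.24112812299…; keep min(3, 6) = 3 s.f.
Rounded to 3 significant figures: 1.24.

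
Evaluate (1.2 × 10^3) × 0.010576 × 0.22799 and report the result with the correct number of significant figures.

(1.2 × 10^3) × 0.010576 × 0.22799 = 2.893466688
Multiplication/division keeps the fewest significant figures: 1.2 × 10^3 → 2 s.f., 0.010576 → 5 s.f., 0.22799 → 5 s.f.; limit is 2.
Rounded to 2 significant figures: 2.9.

2.9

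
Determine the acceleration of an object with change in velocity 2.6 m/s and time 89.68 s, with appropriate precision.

0.029 m/s²

acceleration = 2.6 m/s ÷ 89.68 s = 0.0289919714541… m/s².
2.6 has 2 significant figures; 89.68 has 4.
Division/multiplication keeps the fewest: 2 significant figures.
Rounded: 0.029 m/s².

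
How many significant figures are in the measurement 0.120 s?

0.120: leading zeros are not significant; trailing zeros after a decimal point are significant.

3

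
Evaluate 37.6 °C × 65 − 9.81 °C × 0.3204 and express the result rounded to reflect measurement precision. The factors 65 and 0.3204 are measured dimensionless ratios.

2.4 × 10³ °C

37.6 × 65 = 2444 → 2.4 × 10³ °C (2 s.f., last digit at the 10^2 place).
9.81 × 0.3204 = 3.143124 → 3.14 °C (3 s.f., last digit at the 10^-2 place).
Difference: 2440.856876 °C; keep the coarser place, 10^2.
Result: 2.4 × 10³ °C.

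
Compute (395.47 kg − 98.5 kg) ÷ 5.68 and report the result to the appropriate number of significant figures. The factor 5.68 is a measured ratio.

52.3 kg

395.47 kg − 98.5 kg = 296.97 kg; the difference is limited to 1 decimal place (4 s.f.).
Carrying full precision, 296.97 ÷ 5.68 = 52.2834507042… kg; 5.68 has 3 s.f., so the result keeps min(4, 3) = 3 s.f.
Rounded to 3 significant figures: 52.3 kg.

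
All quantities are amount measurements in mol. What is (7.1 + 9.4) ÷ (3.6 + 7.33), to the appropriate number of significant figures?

1.51

7.1 + 9.4 = 16.5, limited to 1 d.p. → 3 s.f.; 3.6 + 7.33 = 10.93, limited to 1 d.p. → 3 s.f.
Carrying full precision, 16.5 ÷ 10.93 = 1.50960658737…; keep min(3, 3) = 3 s.f.
Rounded to 3 significant figures: 1.51.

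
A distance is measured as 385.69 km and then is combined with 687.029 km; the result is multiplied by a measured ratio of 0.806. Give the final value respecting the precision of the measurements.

865 km

385.69 km + 687.029 km = 1072.719 km; the sum is limited to 2 decimal places (6 s.f.).
Carrying full precision, 1072.719 × 0.806 = 864.611514 km; 0.806 has 3 s.f., so the result keeps min(6, 3) = 3 s.f.
Rounded to 3 significant figures: 865 km.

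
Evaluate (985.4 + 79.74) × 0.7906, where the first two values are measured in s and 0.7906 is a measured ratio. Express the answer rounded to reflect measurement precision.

985.4 s + 79.74 s = 1065.14 s; the sum is limited to 1 decimal place (5 s.f.).
Carrying full precision, 1065.14 × 0.7906 = 842.099684 s; 0.7906 has 4 s.f., so the result keeps min(5, 4) = 4 s.f.
Rounded to 4 significant figures: 842.1 s.

842.1 s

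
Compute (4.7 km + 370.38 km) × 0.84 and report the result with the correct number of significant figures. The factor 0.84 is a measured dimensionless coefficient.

4.7 km + 370.38 km = 375.08 km; the sum is limited to 1 decimal place (4 s.f.).
Carrying full precision, 375.08 × 0.84 = 315.0672 km; 0.84 has 2 s.f., so the result keeps min(4, 2) = 2 s.f.
Rounded to 2 significant figures: 3.2 × 10² km.

3.2 × 10² km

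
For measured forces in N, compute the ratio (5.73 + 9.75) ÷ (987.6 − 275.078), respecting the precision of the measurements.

5.73 + 9.75 = 15.48, limited to 2 d.p. → 4 s.f.; 987.6 − 275.078 = 712.522, limited to 1 d.p. → 4 s.f.
Carrying full precision, 15.48 ÷ 712.522 = 0.0217256449625…; keep min(4, 4) = 4 s.f.
Rounded to 4 significant figures: 0.02173.

0.02173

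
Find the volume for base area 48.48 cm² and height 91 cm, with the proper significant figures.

4.4 × 10³ cm³

volume = 48.48 cm² × 91 cm = 4411.68 cm³.
48.48 has 4 significant figures; 91 has 2.
Division/multiplication keeps the fewest: 2 significant figures.
Rounded: 4.4 × 10³ cm³.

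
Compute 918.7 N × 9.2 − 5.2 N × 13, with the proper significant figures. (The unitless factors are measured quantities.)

8.4 × 10^3 N

918.7 × 9.2 = 8452.04 → 8.5 × 10^3 N (2 s.f., last digit at the 10^2 place).
5.2 × 13 = 67.6 → 68 N (2 s.f., last digit at the 10^0 place).
Difference: 8384.44 N; keep the coarser place, 10^2.
Result: 8.4 × 10^3 N.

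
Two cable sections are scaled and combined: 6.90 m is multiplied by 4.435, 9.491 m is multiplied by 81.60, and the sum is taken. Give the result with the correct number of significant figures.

805.1 m

6.90 × 4.435 = 30.6015 → 30.6 m (3 s.f., last digit at the 10^-1 place).
9.491 × 81.60 = 774.4656 → 774.5 m (4 s.f., last digit at the 10^-1 place).
Sum: 805.0671 m; keep the coarser place, 10^-1.
Result: 805.1 m.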